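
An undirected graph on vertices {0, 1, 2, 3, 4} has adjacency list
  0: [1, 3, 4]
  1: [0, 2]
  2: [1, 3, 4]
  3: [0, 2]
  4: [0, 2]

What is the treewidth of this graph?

A width-2 tree decomposition is:
Bags: B1 = {0, 2, 3}  B2 = {0, 2, 4}  B3 = {0, 1, 2}
Tree: B1–B2, B2–B3
Each bag holds 3 vertices, so the decomposition has width 2, which upper-bounds the treewidth. For the lower bound, G contains the cycle 3–0–4–2–3, so G is not a forest; only forests have treewidth ≤ 1, hence tw(G) ≥ 2. The upper and lower bounds meet at 2, so that is the treewidth.

2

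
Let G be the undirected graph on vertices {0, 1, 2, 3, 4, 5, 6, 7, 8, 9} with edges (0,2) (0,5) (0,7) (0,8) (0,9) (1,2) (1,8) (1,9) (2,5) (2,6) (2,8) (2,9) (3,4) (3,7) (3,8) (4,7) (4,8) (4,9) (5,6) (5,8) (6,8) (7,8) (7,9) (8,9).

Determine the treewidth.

3

A width-3 tree decomposition is:
Bags: B1 = {0, 2, 8, 9}  B2 = {1, 2, 8, 9}  B3 = {0, 7, 8, 9}  B4 = {0, 2, 5, 8}  B5 = {2, 5, 6, 8}  B6 = {4, 7, 8, 9}  B7 = {3, 4, 7, 8}
Tree: B1–B2, B1–B3, B1–B4, B4–B5, B3–B6, B6–B7
Each bag holds 4 vertices, so the decomposition has width 3, which upper-bounds the treewidth. Conversely, {0, 2, 8, 9} is a clique of size 4, and the vertices of any clique must share a bag in every tree decomposition; so some bag has ≥ 4 vertices and tw(G) ≥ 3. Hence tw(G) = 3 exactly.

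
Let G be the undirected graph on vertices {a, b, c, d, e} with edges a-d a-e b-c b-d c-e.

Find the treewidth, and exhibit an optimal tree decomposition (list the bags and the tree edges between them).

Treewidth 2.
Bags: B1 = {a, d, e}  B2 = {c, d, e}  B3 = {b, c, d}
Tree: B1–B2, B2–B3

Each bag holds 3 vertices, so the decomposition has width 2, which upper-bounds the treewidth. The edges d–a–e–c–b–d form a cycle, so G is not a tree and its treewidth is at least 2. Hence tw(G) = 2 exactly.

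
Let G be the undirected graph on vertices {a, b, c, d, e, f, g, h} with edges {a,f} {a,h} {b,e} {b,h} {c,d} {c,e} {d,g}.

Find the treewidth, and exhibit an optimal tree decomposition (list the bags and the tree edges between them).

Each bag holds 2 vertices, so the decomposition has width 1, which upper-bounds the treewidth. G has an edge, so its treewidth is at least 1. Therefore the treewidth is 1.

Treewidth 1.
One optimal decomposition is:
Bags: B1 = {d, g}  B2 = {c, d}  B3 = {c, e}  B4 = {b, e}  B5 = {b, h}  B6 = {a, h}  B7 = {a, f}
Tree: B1–B2, B2–B3, B3–B4, B4–B5, B5–B6, B6–B7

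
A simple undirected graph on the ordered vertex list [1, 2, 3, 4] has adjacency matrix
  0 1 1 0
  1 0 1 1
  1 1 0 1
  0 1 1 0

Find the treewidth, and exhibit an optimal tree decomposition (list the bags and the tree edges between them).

Treewidth 2.
Bags: B1 = {2, 3, 4}  B2 = {1, 2, 3}
Tree: B1–B2

Every bag has size at most 3, so the width is 3 − 1 = 2 and tw(G) ≤ 2. On the other hand G contains the 3-clique {1, 2, 3}. A clique must lie in a single bag of any decomposition, so no decomposition can have width below 2. Combining the bounds, tw(G) = 2.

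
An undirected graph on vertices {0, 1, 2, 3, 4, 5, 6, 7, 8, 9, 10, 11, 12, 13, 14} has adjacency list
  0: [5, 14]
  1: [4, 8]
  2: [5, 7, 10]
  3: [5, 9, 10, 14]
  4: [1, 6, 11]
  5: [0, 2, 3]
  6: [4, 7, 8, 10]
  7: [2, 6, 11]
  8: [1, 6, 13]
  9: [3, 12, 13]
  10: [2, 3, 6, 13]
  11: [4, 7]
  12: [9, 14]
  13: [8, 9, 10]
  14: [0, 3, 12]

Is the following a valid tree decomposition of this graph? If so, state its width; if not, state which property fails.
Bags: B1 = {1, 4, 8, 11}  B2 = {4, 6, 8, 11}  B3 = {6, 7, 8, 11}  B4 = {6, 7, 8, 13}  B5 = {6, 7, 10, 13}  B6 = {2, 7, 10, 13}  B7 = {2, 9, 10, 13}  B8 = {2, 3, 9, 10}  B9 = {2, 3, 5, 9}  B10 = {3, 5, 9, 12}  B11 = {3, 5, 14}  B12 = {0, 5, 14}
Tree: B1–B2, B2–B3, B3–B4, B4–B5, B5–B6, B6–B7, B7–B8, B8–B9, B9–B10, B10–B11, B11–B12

A tree decomposition must satisfy three properties: every vertex lies in some bag; for every edge, both endpoints lie together in some bag; and for every vertex, the bags containing it form a connected subtree. Here edge (12,14) lies in no bag, so the decomposition is invalid.

No — edge (12,14) lies in no bag.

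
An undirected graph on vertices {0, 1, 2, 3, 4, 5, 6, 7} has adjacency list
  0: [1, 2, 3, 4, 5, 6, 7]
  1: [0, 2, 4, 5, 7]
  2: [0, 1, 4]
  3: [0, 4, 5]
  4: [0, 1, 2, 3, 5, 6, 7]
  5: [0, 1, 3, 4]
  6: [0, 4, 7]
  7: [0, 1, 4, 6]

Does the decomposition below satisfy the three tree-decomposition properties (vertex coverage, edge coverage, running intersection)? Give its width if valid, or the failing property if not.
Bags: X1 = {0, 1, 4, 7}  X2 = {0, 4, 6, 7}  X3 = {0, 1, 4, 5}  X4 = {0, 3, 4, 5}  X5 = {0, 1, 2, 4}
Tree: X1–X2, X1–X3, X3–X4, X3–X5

Yes; width 3.

Checking the three conditions: (i) the bags cover all of {0, 1, 2, 3, 4, 5, 6, 7}; (ii) for each edge, some bag contains both endpoints; (iii) the bags containing any fixed vertex form a subtree. All hold, so the decomposition is valid with width 4 − 1 = 3.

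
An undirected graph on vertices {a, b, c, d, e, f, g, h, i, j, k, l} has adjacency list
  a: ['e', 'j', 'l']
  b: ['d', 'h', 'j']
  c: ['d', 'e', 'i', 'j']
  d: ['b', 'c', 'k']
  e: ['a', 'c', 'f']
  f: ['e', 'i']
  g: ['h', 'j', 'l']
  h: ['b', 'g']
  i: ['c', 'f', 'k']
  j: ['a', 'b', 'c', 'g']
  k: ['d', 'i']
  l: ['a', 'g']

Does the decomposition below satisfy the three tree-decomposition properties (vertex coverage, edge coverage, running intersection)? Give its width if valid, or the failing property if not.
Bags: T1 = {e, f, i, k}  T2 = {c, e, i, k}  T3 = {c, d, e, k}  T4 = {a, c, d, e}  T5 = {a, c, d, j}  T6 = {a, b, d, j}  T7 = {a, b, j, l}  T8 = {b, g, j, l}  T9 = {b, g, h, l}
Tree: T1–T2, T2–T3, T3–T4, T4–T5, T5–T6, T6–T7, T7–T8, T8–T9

Yes; width 3.

Vertex coverage: the bags together contain {a, b, c, d, e, f, g, h, i, j, k, l}, the full vertex set. Edge coverage: each edge of G has both endpoints in at least one bag. Running intersection: for every vertex, the bags containing it form a connected subtree. All three properties hold, so this is a valid tree decomposition of width max|bag| − 1 = 3, and hence tw(G) ≤ 3.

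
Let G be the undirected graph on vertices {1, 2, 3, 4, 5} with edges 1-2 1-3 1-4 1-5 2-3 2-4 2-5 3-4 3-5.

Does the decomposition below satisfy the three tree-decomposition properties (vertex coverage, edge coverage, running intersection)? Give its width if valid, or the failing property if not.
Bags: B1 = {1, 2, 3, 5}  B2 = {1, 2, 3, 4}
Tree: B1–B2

Yes; width 3.

Checking the three conditions: (i) the bags cover all of {1, 2, 3, 4, 5}; (ii) for each edge, some bag contains both endpoints; (iii) the bags containing any fixed vertex form a subtree. All hold, so the decomposition is valid with width 4 − 1 = 3.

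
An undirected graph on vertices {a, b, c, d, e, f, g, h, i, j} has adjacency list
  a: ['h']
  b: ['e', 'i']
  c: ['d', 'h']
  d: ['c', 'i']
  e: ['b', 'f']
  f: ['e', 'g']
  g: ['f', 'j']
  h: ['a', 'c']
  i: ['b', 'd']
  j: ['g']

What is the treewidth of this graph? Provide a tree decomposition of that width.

Treewidth 1.
One such decomposition:
Bags: B1 = {a, h}  B2 = {c, h}  B3 = {c, d}  B4 = {d, i}  B5 = {b, i}  B6 = {b, e}  B7 = {e, f}  B8 = {f, g}  B9 = {g, j}
Tree: B1–B2, B2–B3, B3–B4, B4–B5, B5–B6, B6–B7, B7–B8, B8–B9

The largest bag has 2 vertices, giving width 1; this decomposition certifies tw(G) ≤ 1. Any graph with an edge has treewidth ≥ 1, and G has the edge a–h. The upper and lower bounds meet at 1, so that is the treewidth.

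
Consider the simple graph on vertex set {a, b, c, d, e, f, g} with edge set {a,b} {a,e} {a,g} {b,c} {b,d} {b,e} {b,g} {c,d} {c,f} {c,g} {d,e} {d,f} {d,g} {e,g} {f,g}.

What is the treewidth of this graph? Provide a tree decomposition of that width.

The largest bag has 4 vertices, giving width 3; this decomposition certifies tw(G) ≤ 3. For the lower bound, the 4 vertices {b, d, e, g} are pairwise adjacent, and any tree decomposition puts a clique entirely inside one bag — forcing width ≥ 3. Combining the bounds, tw(G) = 3.

Treewidth 3.
Bags: B1 = {b, c, d, g}  B2 = {b, d, e, g}  B3 = {a, b, e, g}  B4 = {c, d, f, g}
Tree: B1–B2, B2–B3, B1–B4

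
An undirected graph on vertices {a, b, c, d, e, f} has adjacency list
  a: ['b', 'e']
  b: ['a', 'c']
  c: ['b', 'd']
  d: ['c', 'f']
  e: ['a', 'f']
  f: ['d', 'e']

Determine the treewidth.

A width-2 tree decomposition is:
Bags: B1 = {b, c, d}  B2 = {a, b, d}  B3 = {a, d, e}  B4 = {d, e, f}
Tree: B1–B2, B2–B3, B3–B4
Every bag has size at most 3, so the width is 3 − 1 = 2 and tw(G) ≤ 2. Since d–c–b–a–e–f–d is a cycle in G, G is not acyclic. Forests are exactly the graphs of treewidth ≤ 1, so tw(G) ≥ 2. Therefore the treewidth is 2.

2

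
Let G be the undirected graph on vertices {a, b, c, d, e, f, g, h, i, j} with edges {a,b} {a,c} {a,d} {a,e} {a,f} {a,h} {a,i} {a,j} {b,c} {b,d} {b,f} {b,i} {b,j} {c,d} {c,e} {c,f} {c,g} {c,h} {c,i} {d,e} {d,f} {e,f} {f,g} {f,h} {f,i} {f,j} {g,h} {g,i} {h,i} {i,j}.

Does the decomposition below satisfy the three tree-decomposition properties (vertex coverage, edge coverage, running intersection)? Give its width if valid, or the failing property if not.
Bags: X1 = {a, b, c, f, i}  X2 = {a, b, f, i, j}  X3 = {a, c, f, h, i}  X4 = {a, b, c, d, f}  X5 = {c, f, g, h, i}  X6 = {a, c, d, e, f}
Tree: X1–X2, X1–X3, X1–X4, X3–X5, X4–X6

Checking the three conditions: (i) the bags cover all of {a, b, c, d, e, f, g, h, i, j}; (ii) for each edge, some bag contains both endpoints; (iii) the bags containing any fixed vertex form a subtree. All hold, so the decomposition is valid with width 5 − 1 = 4.

Yes; width 4.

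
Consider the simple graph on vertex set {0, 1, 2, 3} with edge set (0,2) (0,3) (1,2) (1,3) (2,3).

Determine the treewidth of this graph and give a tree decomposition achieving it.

Treewidth 2.
Bags: B1 = {0, 2, 3}  B2 = {1, 2, 3}
Tree: B1–B2

Each bag holds 3 vertices, so the decomposition has width 2, which upper-bounds the treewidth. Conversely, {0, 2, 3} is a clique of size 3, and the vertices of any clique must share a bag in every tree decomposition; so some bag has ≥ 3 vertices and tw(G) ≥ 2. The upper and lower bounds meet at 2, so that is the treewidth.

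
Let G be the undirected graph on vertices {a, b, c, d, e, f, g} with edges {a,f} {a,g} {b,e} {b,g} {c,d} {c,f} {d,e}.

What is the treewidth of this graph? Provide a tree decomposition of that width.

Each bag holds 3 vertices, so the decomposition has width 2, which upper-bounds the treewidth. The edges c–d–e–b–g–a–f–c form a cycle, so G is not a tree and its treewidth is at least 2. Therefore the treewidth is 2.

Treewidth 2.
One such decomposition:
Bags: B1 = {c, d, e}  B2 = {b, c, e}  B3 = {b, c, g}  B4 = {a, c, g}  B5 = {a, c, f}
Tree: B1–B2, B2–B3, B3–B4, B4–B5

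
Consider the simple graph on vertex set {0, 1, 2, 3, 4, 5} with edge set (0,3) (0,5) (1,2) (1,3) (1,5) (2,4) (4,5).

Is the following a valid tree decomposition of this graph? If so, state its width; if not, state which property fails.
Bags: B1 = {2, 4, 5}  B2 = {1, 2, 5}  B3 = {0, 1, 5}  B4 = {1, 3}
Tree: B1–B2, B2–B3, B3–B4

No — edge (0,3) lies in no bag.

A tree decomposition must satisfy three properties: every vertex lies in some bag; for every edge, both endpoints lie together in some bag; and for every vertex, the bags containing it form a connected subtree. Here edge (0,3) lies in no bag, so the decomposition is invalid.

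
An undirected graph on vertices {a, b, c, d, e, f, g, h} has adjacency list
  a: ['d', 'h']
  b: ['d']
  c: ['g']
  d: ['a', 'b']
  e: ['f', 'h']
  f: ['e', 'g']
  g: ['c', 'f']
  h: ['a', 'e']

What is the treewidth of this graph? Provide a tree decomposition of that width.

The largest bag has 2 vertices, giving width 1; this decomposition certifies tw(G) ≤ 1. Since G has at least one edge (e.g. c–g), it is not an edgeless graph, so tw(G) ≥ 1. Hence tw(G) = 1 exactly.

Treewidth 1.
One such decomposition:
Bags: B1 = {c, g}  B2 = {f, g}  B3 = {e, f}  B4 = {e, h}  B5 = {a, h}  B6 = {a, d}  B7 = {b, d}
Tree: B1–B2, B2–B3, B3–B4, B4–B5, B5–B6, B6–B7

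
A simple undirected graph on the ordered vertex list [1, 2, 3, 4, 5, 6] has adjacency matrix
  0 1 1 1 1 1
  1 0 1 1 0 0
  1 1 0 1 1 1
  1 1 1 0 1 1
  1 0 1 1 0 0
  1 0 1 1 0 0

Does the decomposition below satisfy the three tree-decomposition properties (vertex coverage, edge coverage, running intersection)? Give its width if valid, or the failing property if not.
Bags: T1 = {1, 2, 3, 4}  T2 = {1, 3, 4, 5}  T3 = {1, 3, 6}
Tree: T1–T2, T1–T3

A tree decomposition must satisfy three properties: every vertex lies in some bag; for every edge, both endpoints lie together in some bag; and for every vertex, the bags containing it form a connected subtree. Here edge (4,6) lies in no bag, so the decomposition is invalid.

No — edge (4,6) lies in no bag.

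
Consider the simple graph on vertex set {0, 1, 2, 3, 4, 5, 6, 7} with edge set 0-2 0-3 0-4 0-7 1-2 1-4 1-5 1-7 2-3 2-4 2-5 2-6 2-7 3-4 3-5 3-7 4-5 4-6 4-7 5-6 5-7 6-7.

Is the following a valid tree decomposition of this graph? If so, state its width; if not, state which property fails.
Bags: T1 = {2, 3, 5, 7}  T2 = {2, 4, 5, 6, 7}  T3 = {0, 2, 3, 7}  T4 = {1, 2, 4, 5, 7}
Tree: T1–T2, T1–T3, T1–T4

A tree decomposition must satisfy three properties: every vertex lies in some bag; for every edge, both endpoints lie together in some bag; and for every vertex, the bags containing it form a connected subtree. Here edge (4,3) lies in no bag, so the decomposition is invalid.

No — edge (4,3) lies in no bag.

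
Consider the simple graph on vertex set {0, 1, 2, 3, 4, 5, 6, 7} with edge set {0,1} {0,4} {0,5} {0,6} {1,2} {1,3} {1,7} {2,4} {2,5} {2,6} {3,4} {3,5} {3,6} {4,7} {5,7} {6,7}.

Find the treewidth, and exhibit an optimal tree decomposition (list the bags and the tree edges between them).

Treewidth 4.
One such decomposition:
Bags: B1 = {1, 4, 5, 6, 7}  B2 = {1, 2, 4, 5, 6}  B3 = {0, 1, 4, 5, 6}  B4 = {1, 3, 4, 5, 6}
Tree: B1–B2, B2–B3, B3–B4

Every bag has size at most 5, so the width is 5 − 1 = 4 and tw(G) ≤ 4. For the lower bound: the 5 vertex sets {5,7}, {2,4}, {0,6}, {1}, {3} are disjoint, each induces a connected subgraph, and every pair is joined by at least one edge of G. Contracting each set to a single vertex therefore yields K_{5} as a minor, and since treewidth is minor-monotone, tw(G) ≥ tw(K_{5}) = 4. Therefore the treewidth is 4.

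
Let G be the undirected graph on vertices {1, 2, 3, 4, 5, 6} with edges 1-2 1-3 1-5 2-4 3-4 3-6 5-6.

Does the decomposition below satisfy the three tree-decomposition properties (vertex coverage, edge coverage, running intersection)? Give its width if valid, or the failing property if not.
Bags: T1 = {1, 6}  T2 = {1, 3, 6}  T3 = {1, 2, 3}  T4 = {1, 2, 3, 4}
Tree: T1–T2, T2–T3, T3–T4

No — vertex 5 appears in no bag.

A tree decomposition must satisfy three properties: every vertex lies in some bag; for every edge, both endpoints lie together in some bag; and for every vertex, the bags containing it form a connected subtree. Here vertex 5 appears in no bag, so the decomposition is invalid.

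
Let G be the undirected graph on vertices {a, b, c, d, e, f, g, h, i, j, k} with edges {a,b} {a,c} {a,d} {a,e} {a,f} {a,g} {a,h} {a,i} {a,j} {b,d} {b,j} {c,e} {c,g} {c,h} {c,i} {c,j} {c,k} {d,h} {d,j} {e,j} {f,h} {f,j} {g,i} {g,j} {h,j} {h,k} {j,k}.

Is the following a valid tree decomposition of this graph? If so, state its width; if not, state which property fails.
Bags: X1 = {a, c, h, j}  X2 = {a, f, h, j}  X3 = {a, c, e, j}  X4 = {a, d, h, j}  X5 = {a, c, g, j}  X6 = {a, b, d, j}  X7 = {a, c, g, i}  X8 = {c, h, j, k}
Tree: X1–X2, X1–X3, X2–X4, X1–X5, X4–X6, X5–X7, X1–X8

Yes; width 3.

Every vertex of G appears in some bag (union = {a, b, c, d, e, f, g, h, i, j, k}); every edge is covered by a bag; and for each vertex v the set of bags containing v is connected in the bag tree. The decomposition is therefore valid. The largest bag has 4 vertices, so the width is 3.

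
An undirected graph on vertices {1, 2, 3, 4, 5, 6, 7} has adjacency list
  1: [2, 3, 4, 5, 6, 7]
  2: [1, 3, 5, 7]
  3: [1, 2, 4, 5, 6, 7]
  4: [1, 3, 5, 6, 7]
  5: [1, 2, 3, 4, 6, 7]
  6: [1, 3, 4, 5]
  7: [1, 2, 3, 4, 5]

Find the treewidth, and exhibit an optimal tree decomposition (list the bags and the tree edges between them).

The largest bag has 5 vertices, giving width 4; this decomposition certifies tw(G) ≤ 4. Conversely, {1, 2, 3, 5, 7} is a clique of size 5, and the vertices of any clique must share a bag in every tree decomposition; so some bag has ≥ 5 vertices and tw(G) ≥ 4. Therefore the treewidth is 4.

Treewidth 4.
Bags: B1 = {1, 3, 4, 5, 6}  B2 = {1, 3, 4, 5, 7}  B3 = {1, 2, 3, 5, 7}
Tree: B1–B2, B2–B3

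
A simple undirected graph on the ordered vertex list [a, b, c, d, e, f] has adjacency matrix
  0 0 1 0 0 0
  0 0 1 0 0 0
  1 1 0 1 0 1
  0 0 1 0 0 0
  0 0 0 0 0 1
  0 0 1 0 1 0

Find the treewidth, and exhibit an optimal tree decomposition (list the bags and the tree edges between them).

Treewidth 1.
One such decomposition:
Bags: B1 = {e, f}  B2 = {c, f}  B3 = {a, c}  B4 = {c, d}  B5 = {b, c}
Tree: B1–B2, B2–B3, B2–B4, B3–B5

Each bag holds 2 vertices, so the decomposition has width 1, which upper-bounds the treewidth. Since G has at least one edge (e.g. e–f), it is not an edgeless graph, so tw(G) ≥ 1. Combining the bounds, tw(G) = 1.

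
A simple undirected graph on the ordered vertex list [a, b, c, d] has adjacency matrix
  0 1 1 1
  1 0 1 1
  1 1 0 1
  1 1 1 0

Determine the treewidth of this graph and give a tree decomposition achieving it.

Treewidth 3.
One optimal decomposition is:
Bags: B1 = {a, b, c, d}
Tree: (single bag)

With just one bag of size 4, the width is 4 − 1 = 3, so tw(G) ≤ 3. On the other hand G contains the 4-clique {a, b, c, d}. A clique must lie in a single bag of any decomposition, so no decomposition can have width below 3. Hence tw(G) = 3 exactly.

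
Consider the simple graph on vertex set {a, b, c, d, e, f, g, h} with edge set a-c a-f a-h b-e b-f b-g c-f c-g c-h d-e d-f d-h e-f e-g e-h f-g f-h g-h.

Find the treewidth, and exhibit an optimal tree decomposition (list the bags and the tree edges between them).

Treewidth 3.
Bags: B1 = {e, f, g, h}  B2 = {b, e, f, g}  B3 = {c, f, g, h}  B4 = {a, c, f, h}  B5 = {d, e, f, h}
Tree: B1–B2, B1–B3, B3–B4, B1–B5

The largest bag has 4 vertices, giving width 3; this decomposition certifies tw(G) ≤ 3. Conversely, {d, e, f, h} is a clique of size 4, and the vertices of any clique must share a bag in every tree decomposition; so some bag has ≥ 4 vertices and tw(G) ≥ 3. The upper and lower bounds meet at 3, so that is the treewidth.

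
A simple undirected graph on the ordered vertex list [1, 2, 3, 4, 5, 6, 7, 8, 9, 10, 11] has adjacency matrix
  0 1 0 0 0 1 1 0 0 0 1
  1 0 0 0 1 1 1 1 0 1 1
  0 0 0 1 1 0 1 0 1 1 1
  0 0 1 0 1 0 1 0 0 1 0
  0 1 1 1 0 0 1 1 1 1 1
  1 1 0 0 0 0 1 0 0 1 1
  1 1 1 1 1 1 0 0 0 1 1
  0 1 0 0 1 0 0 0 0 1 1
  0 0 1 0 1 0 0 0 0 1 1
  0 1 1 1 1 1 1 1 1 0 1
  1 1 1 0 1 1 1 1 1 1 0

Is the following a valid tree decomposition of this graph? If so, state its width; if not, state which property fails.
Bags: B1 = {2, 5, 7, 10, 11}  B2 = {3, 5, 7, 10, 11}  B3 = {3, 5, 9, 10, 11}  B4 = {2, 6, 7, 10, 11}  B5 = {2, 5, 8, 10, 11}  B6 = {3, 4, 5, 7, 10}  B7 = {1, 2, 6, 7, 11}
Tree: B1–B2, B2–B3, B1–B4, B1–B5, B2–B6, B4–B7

Yes; width 4.

Every vertex of G appears in some bag (union = {1, 2, 3, 4, 5, 6, 7, 8, 9, 10, 11}); every edge is covered by a bag; and for each vertex v the set of bags containing v is connected in the bag tree. The decomposition is therefore valid. The largest bag has 5 vertices, so the width is 4.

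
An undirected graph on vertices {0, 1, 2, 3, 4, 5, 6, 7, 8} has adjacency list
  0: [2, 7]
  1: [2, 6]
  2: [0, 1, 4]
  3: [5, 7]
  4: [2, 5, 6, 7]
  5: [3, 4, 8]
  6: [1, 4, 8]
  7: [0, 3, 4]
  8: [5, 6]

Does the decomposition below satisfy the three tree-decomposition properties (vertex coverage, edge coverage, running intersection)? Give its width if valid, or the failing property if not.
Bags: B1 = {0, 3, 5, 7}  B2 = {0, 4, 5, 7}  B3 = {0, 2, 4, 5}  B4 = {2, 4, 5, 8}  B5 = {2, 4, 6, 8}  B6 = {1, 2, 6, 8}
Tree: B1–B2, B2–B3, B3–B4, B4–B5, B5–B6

Yes; width 3.

Checking the three conditions: (i) the bags cover all of {0, 1, 2, 3, 4, 5, 6, 7, 8}; (ii) for each edge, some bag contains both endpoints; (iii) the bags containing any fixed vertex form a subtree. All hold, so the decomposition is valid with width 4 − 1 = 3.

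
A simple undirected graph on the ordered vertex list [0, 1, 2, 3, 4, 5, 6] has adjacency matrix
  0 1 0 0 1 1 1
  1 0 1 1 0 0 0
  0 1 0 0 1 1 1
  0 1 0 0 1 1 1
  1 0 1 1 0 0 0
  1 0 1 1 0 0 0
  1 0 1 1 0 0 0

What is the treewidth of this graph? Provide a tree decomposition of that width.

The largest bag has 4 vertices, giving width 3; this decomposition certifies tw(G) ≤ 3. For the lower bound: the 4 vertex sets {1,3}, {2,6}, {0}, {5} are disjoint, each induces a connected subgraph, and every pair is joined by at least one edge of G. Contracting each set to a single vertex therefore yields K_{4} as a minor, and since treewidth is minor-monotone, tw(G) ≥ tw(K_{4}) = 3. Hence tw(G) = 3 exactly.

Treewidth 3.
One optimal decomposition is:
Bags: B1 = {0, 1, 2, 3}  B2 = {0, 2, 3, 6}  B3 = {0, 2, 3, 5}  B4 = {0, 2, 3, 4}
Tree: B1–B2, B2–B3, B3–B4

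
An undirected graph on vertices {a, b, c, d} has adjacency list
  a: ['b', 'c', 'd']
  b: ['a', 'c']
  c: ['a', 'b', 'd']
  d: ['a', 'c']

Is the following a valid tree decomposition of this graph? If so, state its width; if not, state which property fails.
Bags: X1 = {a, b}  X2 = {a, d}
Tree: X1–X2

No — vertex c appears in no bag.

A tree decomposition must satisfy three properties: every vertex lies in some bag; for every edge, both endpoints lie together in some bag; and for every vertex, the bags containing it form a connected subtree. Here vertex c appears in no bag, so the decomposition is invalid.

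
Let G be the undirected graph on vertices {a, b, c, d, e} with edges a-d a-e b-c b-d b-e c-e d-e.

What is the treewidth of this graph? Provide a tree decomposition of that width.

Each bag holds 3 vertices, so the decomposition has width 2, which upper-bounds the treewidth. For the lower bound, the 3 vertices {a, d, e} are pairwise adjacent, and any tree decomposition puts a clique entirely inside one bag — forcing width ≥ 2. Therefore the treewidth is 2.

Treewidth 2.
Bags: B1 = {b, c, e}  B2 = {b, d, e}  B3 = {a, d, e}
Tree: B1–B2, B2–B3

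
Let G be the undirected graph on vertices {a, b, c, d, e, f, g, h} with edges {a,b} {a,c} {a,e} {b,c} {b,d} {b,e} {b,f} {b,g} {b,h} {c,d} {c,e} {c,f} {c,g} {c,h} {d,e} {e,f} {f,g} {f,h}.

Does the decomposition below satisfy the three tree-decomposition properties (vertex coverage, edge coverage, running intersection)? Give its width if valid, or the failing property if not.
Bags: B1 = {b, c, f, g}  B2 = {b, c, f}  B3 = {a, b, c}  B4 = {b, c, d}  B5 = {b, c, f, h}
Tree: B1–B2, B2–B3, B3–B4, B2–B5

A tree decomposition must satisfy three properties: every vertex lies in some bag; for every edge, both endpoints lie together in some bag; and for every vertex, the bags containing it form a connected subtree. Here vertex e appears in no bag, so the decomposition is invalid.

No — vertex e appears in no bag.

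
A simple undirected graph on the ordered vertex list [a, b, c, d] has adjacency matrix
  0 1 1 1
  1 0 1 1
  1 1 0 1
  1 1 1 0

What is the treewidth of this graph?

3

A width-3 tree decomposition is:
Bags: B1 = {a, b, c, d}
Tree: (single bag)
With just one bag of size 4, the width is 4 − 1 = 3, so tw(G) ≤ 3. For the lower bound, the 4 vertices {a, b, c, d} are pairwise adjacent, and any tree decomposition puts a clique entirely inside one bag — forcing width ≥ 3. The upper and lower bounds meet at 3, so that is the treewidth.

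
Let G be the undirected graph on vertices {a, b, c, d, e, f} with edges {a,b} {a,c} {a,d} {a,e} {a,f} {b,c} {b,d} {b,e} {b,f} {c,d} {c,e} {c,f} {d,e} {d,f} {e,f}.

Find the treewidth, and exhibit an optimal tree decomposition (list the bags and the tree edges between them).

With just one bag of size 6, the width is 6 − 1 = 5, so tw(G) ≤ 5. On the other hand G contains the 6-clique {a, b, c, d, e, f}. A clique must lie in a single bag of any decomposition, so no decomposition can have width below 5. Combining the bounds, tw(G) = 5.

Treewidth 5.
One such decomposition:
Bags: B1 = {a, b, c, d, e, f}
Tree: (single bag)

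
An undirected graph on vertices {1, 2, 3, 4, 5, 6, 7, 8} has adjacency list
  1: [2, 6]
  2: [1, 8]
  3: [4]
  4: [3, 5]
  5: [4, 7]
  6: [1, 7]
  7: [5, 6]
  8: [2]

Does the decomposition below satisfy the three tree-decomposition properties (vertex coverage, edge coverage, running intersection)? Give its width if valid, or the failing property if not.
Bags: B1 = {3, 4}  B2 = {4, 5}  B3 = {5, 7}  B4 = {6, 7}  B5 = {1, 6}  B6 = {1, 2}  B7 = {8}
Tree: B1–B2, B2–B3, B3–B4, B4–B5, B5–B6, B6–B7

A tree decomposition must satisfy three properties: every vertex lies in some bag; for every edge, both endpoints lie together in some bag; and for every vertex, the bags containing it form a connected subtree. Here edge (2,8) lies in no bag, so the decomposition is invalid.

No — edge (2,8) lies in no bag.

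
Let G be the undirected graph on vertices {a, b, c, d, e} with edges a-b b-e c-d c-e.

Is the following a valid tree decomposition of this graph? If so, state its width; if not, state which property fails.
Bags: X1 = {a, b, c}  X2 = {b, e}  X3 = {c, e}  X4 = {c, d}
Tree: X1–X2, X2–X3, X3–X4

No — bags containing vertex c are not connected in the tree.

A tree decomposition must satisfy three properties: every vertex lies in some bag; for every edge, both endpoints lie together in some bag; and for every vertex, the bags containing it form a connected subtree. Here bags containing vertex c are not connected in the tree, so the decomposition is invalid.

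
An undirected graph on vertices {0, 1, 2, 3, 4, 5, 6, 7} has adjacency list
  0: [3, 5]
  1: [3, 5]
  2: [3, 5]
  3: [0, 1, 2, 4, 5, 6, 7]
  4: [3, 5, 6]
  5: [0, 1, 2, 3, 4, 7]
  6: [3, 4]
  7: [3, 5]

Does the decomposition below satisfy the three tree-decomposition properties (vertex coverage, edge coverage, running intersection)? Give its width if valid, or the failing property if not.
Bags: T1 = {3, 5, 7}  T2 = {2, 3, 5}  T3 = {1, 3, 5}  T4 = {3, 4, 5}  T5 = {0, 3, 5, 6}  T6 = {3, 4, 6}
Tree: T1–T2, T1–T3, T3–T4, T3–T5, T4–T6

A tree decomposition must satisfy three properties: every vertex lies in some bag; for every edge, both endpoints lie together in some bag; and for every vertex, the bags containing it form a connected subtree. Here bags containing vertex 6 are not connected in the tree, so the decomposition is invalid.

No — bags containing vertex 6 are not connected in the tree.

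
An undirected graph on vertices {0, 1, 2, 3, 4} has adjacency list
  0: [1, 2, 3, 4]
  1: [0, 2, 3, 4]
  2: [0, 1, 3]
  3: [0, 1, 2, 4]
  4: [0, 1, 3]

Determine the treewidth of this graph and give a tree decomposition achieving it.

Each bag holds 4 vertices, so the decomposition has width 3, which upper-bounds the treewidth. On the other hand G contains the 4-clique {0, 1, 2, 3}. A clique must lie in a single bag of any decomposition, so no decomposition can have width below 3. Combining the bounds, tw(G) = 3.

Treewidth 3.
One such decomposition:
Bags: B1 = {0, 1, 2, 3}  B2 = {0, 1, 3, 4}
Tree: B1–B2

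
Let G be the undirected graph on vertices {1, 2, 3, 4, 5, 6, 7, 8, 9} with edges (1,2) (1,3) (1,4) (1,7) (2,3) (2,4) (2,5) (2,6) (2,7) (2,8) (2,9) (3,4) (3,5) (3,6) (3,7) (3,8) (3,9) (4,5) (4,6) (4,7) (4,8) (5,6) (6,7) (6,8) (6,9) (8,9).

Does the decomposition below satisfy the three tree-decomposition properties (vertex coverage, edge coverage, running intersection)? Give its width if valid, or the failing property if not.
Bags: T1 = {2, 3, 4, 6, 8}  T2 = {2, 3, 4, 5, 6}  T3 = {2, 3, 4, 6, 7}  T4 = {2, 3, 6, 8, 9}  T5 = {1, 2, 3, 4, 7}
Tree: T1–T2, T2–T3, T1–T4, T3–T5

Yes; width 4.

Checking the three conditions: (i) the bags cover all of {1, 2, 3, 4, 5, 6, 7, 8, 9}; (ii) for each edge, some bag contains both endpoints; (iii) the bags containing any fixed vertex form a subtree. All hold, so the decomposition is valid with width 5 − 1 = 4.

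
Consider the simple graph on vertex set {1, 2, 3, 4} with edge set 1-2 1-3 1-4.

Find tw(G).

A width-1 tree decomposition is:
Bags: B1 = {1, 3}  B2 = {1, 2}  B3 = {1, 4}
Tree: B1–B2, B2–B3
The largest bag has 2 vertices, giving width 1; this decomposition certifies tw(G) ≤ 1. G has an edge, so its treewidth is at least 1. Therefore the treewidth is 1.

1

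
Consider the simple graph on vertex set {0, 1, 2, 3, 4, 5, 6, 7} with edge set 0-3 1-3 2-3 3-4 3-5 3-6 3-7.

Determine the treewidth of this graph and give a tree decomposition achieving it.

Treewidth 1.
One such decomposition:
Bags: B1 = {1, 3}  B2 = {3, 7}  B3 = {2, 3}  B4 = {3, 4}  B5 = {0, 3}  B6 = {3, 5}  B7 = {3, 6}
Tree: B1–B2, B2–B3, B1–B4, B4–B5, B2–B6, B1–B7

The largest bag has 2 vertices, giving width 1; this decomposition certifies tw(G) ≤ 1. Any graph with an edge has treewidth ≥ 1, and G has the edge 1–3. Combining the bounds, tw(G) = 1.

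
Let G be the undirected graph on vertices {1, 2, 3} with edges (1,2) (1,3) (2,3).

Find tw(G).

A width-2 tree decomposition is:
Bags: B1 = {1, 2, 3}
Tree: (single bag)
With just one bag of size 3, the width is 3 − 1 = 2, so tw(G) ≤ 2. On the other hand G contains the 3-clique {1, 2, 3}. A clique must lie in a single bag of any decomposition, so no decomposition can have width below 2. Therefore the treewidth is 2.

2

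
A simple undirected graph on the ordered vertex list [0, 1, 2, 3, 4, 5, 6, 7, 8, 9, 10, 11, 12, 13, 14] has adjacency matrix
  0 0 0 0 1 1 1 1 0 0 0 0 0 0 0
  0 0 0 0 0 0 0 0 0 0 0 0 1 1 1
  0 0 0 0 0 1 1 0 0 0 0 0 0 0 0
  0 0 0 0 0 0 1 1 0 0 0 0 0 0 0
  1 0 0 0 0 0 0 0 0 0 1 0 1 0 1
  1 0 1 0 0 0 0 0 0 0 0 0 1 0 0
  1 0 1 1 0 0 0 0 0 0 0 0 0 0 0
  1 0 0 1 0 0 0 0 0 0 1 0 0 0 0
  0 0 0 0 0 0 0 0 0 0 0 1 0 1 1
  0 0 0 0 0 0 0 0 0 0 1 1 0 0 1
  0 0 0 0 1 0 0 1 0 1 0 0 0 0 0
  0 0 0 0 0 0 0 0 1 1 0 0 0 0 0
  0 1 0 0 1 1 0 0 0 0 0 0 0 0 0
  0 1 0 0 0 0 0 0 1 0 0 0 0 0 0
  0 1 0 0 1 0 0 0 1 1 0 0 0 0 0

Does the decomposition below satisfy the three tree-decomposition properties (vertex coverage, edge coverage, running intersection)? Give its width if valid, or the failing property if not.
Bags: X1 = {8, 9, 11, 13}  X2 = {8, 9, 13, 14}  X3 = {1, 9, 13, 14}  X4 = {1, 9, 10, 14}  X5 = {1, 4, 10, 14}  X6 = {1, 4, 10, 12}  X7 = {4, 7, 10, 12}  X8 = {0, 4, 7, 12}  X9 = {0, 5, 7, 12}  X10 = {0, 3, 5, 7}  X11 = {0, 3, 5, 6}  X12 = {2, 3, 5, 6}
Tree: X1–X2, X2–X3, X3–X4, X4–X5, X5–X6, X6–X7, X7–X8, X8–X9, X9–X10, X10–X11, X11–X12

Vertex coverage: the bags together contain {0, 1, 2, 3, 4, 5, 6, 7, 8, 9, 10, 11, 12, 13, 14}, the full vertex set. Edge coverage: each edge of G has both endpoints in at least one bag. Running intersection: for every vertex, the bags containing it form a connected subtree. All three properties hold, so this is a valid tree decomposition of width max|bag| − 1 = 3, and hence tw(G) ≤ 3.

Yes; width 3.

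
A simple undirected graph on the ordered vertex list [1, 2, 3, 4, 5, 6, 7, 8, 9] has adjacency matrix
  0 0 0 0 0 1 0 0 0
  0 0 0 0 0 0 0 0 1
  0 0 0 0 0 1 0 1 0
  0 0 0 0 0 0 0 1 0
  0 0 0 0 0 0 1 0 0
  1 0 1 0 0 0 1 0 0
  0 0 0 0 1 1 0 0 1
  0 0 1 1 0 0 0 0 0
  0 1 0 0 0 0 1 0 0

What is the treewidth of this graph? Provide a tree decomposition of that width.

Every bag has size at most 2, so the width is 2 − 1 = 1 and tw(G) ≤ 1. Any graph with an edge has treewidth ≥ 1, and G has the edge 6–1. Therefore the treewidth is 1.

Treewidth 1.
One such decomposition:
Bags: B1 = {1, 6}  B2 = {6, 7}  B3 = {7, 9}  B4 = {3, 6}  B5 = {3, 8}  B6 = {4, 8}  B7 = {5, 7}  B8 = {2, 9}
Tree: B1–B2, B2–B3, B2–B4, B4–B5, B5–B6, B3–B7, B3–B8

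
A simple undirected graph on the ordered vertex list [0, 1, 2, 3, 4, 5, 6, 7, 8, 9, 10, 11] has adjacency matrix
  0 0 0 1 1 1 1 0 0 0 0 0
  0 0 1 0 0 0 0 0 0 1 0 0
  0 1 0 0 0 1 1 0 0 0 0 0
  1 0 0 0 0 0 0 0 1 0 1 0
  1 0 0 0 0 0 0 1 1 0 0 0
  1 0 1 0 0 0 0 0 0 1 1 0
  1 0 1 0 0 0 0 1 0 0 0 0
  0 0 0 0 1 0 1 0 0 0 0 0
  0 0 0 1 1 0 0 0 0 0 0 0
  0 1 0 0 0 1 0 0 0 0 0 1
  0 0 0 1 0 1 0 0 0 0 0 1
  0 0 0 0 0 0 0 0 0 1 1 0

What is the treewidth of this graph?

3

A width-3 tree decomposition is:
Bags: B1 = {3, 4, 7, 8}  B2 = {0, 3, 4, 7}  B3 = {0, 3, 6, 7}  B4 = {0, 3, 6, 10}  B5 = {0, 5, 6, 10}  B6 = {2, 5, 6, 10}  B7 = {2, 5, 10, 11}  B8 = {2, 5, 9, 11}  B9 = {1, 2, 9, 11}
Tree: B1–B2, B2–B3, B3–B4, B4–B5, B5–B6, B6–B7, B7–B8, B8–B9
Every bag has size at most 4, so the width is 4 − 1 = 3 and tw(G) ≤ 3. For the lower bound: the 4 vertex sets {4,7,8}, {3}, {0}, {2,5,6,10} are disjoint, each induces a connected subgraph, and every pair is joined by at least one edge of G. Contracting each set to a single vertex therefore yields K_{4} as a minor, and since treewidth is minor-monotone, tw(G) ≥ tw(K_{4}) = 3. Therefore the treewidth is 3.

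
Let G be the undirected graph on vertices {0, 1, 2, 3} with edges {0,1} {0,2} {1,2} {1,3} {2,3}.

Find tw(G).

A width-2 tree decomposition is:
Bags: B1 = {1, 2, 3}  B2 = {0, 1, 2}
Tree: B1–B2
The largest bag has 3 vertices, giving width 2; this decomposition certifies tw(G) ≤ 2. Conversely, {0, 1, 2} is a clique of size 3, and the vertices of any clique must share a bag in every tree decomposition; so some bag has ≥ 3 vertices and tw(G) ≥ 2. Combining the bounds, tw(G) = 2.

2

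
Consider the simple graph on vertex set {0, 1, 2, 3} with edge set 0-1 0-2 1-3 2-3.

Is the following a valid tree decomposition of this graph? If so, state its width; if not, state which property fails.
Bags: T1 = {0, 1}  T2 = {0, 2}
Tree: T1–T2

A tree decomposition must satisfy three properties: every vertex lies in some bag; for every edge, both endpoints lie together in some bag; and for every vertex, the bags containing it form a connected subtree. Here vertex 3 appears in no bag, so the decomposition is invalid.

No — vertex 3 appears in no bag.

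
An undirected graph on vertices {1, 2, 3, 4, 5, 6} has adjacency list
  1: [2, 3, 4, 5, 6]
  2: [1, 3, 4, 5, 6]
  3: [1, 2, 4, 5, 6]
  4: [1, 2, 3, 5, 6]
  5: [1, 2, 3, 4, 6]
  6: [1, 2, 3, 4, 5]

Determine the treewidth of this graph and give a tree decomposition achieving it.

Treewidth 5.
Bags: B1 = {1, 2, 3, 4, 5, 6}
Tree: (single bag)

With just one bag of size 6, the width is 6 − 1 = 5, so tw(G) ≤ 5. Conversely, {1, 2, 3, 4, 5, 6} is a clique of size 6, and the vertices of any clique must share a bag in every tree decomposition; so some bag has ≥ 6 vertices and tw(G) ≥ 5. Hence tw(G) = 5 exactly.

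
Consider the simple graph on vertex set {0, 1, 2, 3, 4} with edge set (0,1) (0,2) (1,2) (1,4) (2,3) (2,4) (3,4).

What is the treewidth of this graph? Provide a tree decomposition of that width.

Treewidth 2.
One optimal decomposition is:
Bags: B1 = {1, 2, 4}  B2 = {2, 3, 4}  B3 = {0, 1, 2}
Tree: B1–B2, B1–B3

Each bag holds 3 vertices, so the decomposition has width 2, which upper-bounds the treewidth. On the other hand G contains the 3-clique {0, 1, 2}. A clique must lie in a single bag of any decomposition, so no decomposition can have width below 2. Therefore the treewidth is 2.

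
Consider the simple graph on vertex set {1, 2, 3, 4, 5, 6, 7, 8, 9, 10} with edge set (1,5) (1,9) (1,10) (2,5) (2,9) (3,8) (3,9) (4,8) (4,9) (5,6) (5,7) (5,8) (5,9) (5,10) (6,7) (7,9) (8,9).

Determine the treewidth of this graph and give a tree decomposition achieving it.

Every bag has size at most 3, so the width is 3 − 1 = 2 and tw(G) ≤ 2. Conversely, {3, 8, 9} is a clique of size 3, and the vertices of any clique must share a bag in every tree decomposition; so some bag has ≥ 3 vertices and tw(G) ≥ 2. Combining the bounds, tw(G) = 2.

Treewidth 2.
Bags: B1 = {1, 5, 9}  B2 = {5, 8, 9}  B3 = {2, 5, 9}  B4 = {1, 5, 10}  B5 = {3, 8, 9}  B6 = {5, 7, 9}  B7 = {4, 8, 9}  B8 = {5, 6, 7}
Tree: B1–B2, B2–B3, B1–B4, B2–B5, B3–B6, B5–B7, B6–B8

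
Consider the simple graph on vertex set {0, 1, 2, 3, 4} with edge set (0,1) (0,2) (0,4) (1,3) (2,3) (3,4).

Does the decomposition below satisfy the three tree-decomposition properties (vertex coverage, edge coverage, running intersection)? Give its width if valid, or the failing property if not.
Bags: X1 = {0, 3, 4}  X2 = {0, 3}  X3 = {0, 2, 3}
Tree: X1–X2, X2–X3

A tree decomposition must satisfy three properties: every vertex lies in some bag; for every edge, both endpoints lie together in some bag; and for every vertex, the bags containing it form a connected subtree. Here vertex 1 appears in no bag, so the decomposition is invalid.

No — vertex 1 appears in no bag.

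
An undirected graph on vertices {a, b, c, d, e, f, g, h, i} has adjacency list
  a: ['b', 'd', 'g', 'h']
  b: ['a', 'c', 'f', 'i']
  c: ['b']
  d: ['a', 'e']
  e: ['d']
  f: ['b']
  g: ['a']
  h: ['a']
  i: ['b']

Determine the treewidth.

1

A width-1 tree decomposition is:
Bags: B1 = {d, e}  B2 = {a, d}  B3 = {a, b}  B4 = {b, f}  B5 = {b, i}  B6 = {a, g}  B7 = {a, h}  B8 = {b, c}
Tree: B1–B2, B2–B3, B3–B4, B3–B5, B3–B6, B6–B7, B3–B8
The largest bag has 2 vertices, giving width 1; this decomposition certifies tw(G) ≤ 1. Since G has at least one edge (e.g. e–d), it is not an edgeless graph, so tw(G) ≥ 1. Combining the bounds, tw(G) = 1.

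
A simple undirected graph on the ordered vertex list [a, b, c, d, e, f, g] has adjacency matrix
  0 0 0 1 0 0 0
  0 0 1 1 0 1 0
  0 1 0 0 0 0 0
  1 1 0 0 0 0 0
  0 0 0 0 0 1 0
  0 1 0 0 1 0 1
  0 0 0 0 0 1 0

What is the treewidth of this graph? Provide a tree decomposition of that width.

Treewidth 1.
One such decomposition:
Bags: B1 = {b, f}  B2 = {b, d}  B3 = {e, f}  B4 = {a, d}  B5 = {f, g}  B6 = {b, c}
Tree: B1–B2, B1–B3, B2–B4, B1–B5, B1–B6

The largest bag has 2 vertices, giving width 1; this decomposition certifies tw(G) ≤ 1. G has an edge, so its treewidth is at least 1. The upper and lower bounds meet at 1, so that is the treewidth.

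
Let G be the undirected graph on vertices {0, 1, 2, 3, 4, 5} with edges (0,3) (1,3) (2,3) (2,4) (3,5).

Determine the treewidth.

1

A width-1 tree decomposition is:
Bags: B1 = {1, 3}  B2 = {3, 5}  B3 = {2, 3}  B4 = {2, 4}  B5 = {0, 3}
Tree: B1–B2, B2–B3, B3–B4, B3–B5
Each bag holds 2 vertices, so the decomposition has width 1, which upper-bounds the treewidth. G has an edge, so its treewidth is at least 1. Combining the bounds, tw(G) = 1.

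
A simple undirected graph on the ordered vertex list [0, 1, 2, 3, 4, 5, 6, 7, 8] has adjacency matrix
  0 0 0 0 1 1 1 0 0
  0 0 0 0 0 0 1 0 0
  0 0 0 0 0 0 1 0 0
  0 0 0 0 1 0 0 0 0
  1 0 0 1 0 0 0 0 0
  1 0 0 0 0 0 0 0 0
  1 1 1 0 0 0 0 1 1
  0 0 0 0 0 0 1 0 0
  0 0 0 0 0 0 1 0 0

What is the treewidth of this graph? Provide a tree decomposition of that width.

Treewidth 1.
One optimal decomposition is:
Bags: B1 = {0, 6}  B2 = {0, 4}  B3 = {2, 6}  B4 = {0, 5}  B5 = {6, 8}  B6 = {1, 6}  B7 = {3, 4}  B8 = {6, 7}
Tree: B1–B2, B1–B3, B1–B4, B1–B5, B3–B6, B2–B7, B3–B8

The largest bag has 2 vertices, giving width 1; this decomposition certifies tw(G) ≤ 1. Any graph with an edge has treewidth ≥ 1, and G has the edge 0–6. Hence tw(G) = 1 exactly.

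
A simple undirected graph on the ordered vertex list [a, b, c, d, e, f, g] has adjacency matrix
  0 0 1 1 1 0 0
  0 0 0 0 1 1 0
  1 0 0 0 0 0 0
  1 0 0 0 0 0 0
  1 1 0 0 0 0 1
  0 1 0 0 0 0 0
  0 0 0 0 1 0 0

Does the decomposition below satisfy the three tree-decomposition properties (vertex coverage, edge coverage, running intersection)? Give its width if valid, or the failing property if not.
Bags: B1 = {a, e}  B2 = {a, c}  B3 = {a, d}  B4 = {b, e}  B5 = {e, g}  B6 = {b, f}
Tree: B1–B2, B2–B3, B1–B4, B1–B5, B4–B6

Yes; width 1.

Vertex coverage: the bags together contain {a, b, c, d, e, f, g}, the full vertex set. Edge coverage: each edge of G has both endpoints in at least one bag. Running intersection: for every vertex, the bags containing it form a connected subtree. All three properties hold, so this is a valid tree decomposition of width max|bag| − 1 = 1, and hence tw(G) ≤ 1.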